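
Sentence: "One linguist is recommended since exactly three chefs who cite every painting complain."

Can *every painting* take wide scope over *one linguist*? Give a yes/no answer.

*every painting* occurs within the relative clause *who cite every painting*, which is itself inside the adjunct *since exactly three chefs who cite every painting complain*.
Nested islands: the RC island is itself inside an adjunct island, so wide scope is doubly excluded.
So *every painting* cannot raise to a position above *one linguist*.

No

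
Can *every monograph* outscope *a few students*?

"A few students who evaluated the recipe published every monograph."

Yes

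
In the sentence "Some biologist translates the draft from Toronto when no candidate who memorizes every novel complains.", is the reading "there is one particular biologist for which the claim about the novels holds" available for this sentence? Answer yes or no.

The described interpretation is the *some biologist* > *every novel* scoping.
Surface scope (*some biologist* > *every novel*) is always derivable; islands only block QR, not in-situ interpretation.

Yes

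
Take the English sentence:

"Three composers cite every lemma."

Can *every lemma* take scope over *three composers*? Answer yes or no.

Yes

Both DPs are arguments of the same predicate; there is no clause or island boundary between them.
QR within a single clause is free, so the lower quantifier may take scope over the higher one.
The sentence is scopally ambiguous between *three composers* > *every lemma* and *every lemma* > *three composers*.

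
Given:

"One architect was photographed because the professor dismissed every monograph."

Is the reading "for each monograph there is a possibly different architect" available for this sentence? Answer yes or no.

No

The paraphrase describes the scope ordering *every monograph* > *one architect*.
*every monograph* is embedded in the adjunct clause *because the professor dismissed every monograph*.
Adjunct clauses are scope islands: a quantifier inside an adjunct cannot raise into the matrix clause.
So the wide-scope reading for *every monograph* is blocked.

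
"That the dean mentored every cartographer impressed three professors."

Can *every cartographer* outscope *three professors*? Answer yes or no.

No

Structurally, *every cartographer* is inside the sentential subject *that the dean mentored every cartographer*.
Clausal subjects are scope islands; QR from inside the subject into the matrix is barred.
*every cartographer* is confined to the island and cannot take scope over *three professors*.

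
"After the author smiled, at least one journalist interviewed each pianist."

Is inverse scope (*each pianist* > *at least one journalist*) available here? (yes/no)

*each pianist* is a matrix argument; the adjunct is an island but the target quantifier is outside it.
Since no island is crossed, the inverse ordering is licensed alongside surface scope.
The sentence is scopally ambiguous between *at least one journalist* > *each pianist* and *each pianist* > *at least one journalist*.

Yes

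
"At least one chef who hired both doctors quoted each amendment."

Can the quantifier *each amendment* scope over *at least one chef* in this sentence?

Yes

Although the sentence contains a relative clause (*who hired both doctors*), *each amendment* is outside it, in the matrix VP.
Clause-internal QR can adjoin the lower DP above the subject, yielding the inverse reading.
The sentence is scopally ambiguous between *at least one chef* > *each amendment* and *each amendment* > *at least one chef*.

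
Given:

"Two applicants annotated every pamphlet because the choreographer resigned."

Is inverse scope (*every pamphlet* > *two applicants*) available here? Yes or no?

Although there is an adjunct clause, *every pamphlet* is in the main clause, not inside the adjunct.
Clause-internal QR can adjoin the lower DP above the subject, yielding the inverse reading.

Yes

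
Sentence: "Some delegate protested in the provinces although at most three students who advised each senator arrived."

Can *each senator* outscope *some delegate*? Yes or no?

*each senator* sits inside the relative clause *who advised each senator*, which is itself inside the adjunct *although at most three students who advised each senator arrived*.
Two island boundaries intervene — the relative clause and the adjunct. Either alone would block QR.
So *each senator* cannot raise high enough to outscope *some delegate*; only the surface ordering *some delegate* > *each senator* is available.

No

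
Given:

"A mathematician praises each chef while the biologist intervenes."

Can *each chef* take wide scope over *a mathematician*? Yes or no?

Yes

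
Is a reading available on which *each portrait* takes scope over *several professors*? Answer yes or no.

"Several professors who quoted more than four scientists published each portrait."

Yes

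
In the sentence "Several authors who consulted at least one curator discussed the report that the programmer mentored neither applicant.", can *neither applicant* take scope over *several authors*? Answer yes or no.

No

*neither applicant* is embedded in the complex NP *the report that the programmer mentored neither applicant*.
Noun-complement clauses are scope islands (the Complex NP Constraint): a quantifier inside one cannot scope into the matrix.
The inverse ordering *neither applicant* > *several authors* is therefore underivable.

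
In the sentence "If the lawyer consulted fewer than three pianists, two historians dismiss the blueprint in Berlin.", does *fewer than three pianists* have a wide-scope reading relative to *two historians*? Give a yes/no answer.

Structurally, *fewer than three pianists* is inside the adjunct clause *if the lawyer consulted fewer than three pianists*.
Scope out of an adjunct clause is unavailable: QR respects the adjunct-island constraint.
*fewer than three pianists* is confined to the island and cannot take scope over *two historians*.

No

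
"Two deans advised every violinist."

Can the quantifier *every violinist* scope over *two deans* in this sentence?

*every violinist* and *two deans* are in the same minimal clause.
Since no island is crossed, the inverse ordering is licensed alongside surface scope.
So *every violinist* > *two deans* is among the available readings.

Yes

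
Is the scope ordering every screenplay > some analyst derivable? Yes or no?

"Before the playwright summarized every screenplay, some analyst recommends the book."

Structurally, *every screenplay* is inside the adjunct clause *before the playwright summarized every screenplay*.
The adjunct-island constraint bars QR out of an adverbial clause.
*every screenplay* is confined to the island and cannot take scope over *some analyst*.

No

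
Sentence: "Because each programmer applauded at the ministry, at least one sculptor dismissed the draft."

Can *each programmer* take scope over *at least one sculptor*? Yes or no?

No

Structurally, *each programmer* is inside the adjunct clause *because each programmer applauded at the ministry*.
Scope out of an adjunct clause is unavailable: QR respects the adjunct-island constraint.
*each programmer* > *at least one sculptor* would require crossing that boundary, which is illicit.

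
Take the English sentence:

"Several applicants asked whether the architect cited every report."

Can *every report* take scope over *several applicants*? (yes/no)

No

Structurally, *every report* is inside the embedded question *whether the architect cited every report*.
Embedded questions are wh-islands: a quantifier inside an indirect question cannot QR into the matrix clause.
So *every report* cannot raise high enough to outscope *several applicants*; only the surface ordering *several applicants* > *every report* is available.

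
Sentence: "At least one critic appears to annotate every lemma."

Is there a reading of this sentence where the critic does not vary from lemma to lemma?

That reading corresponds to *at least one critic* > *every lemma*.
That is the surface-scope ordering, which is always one of the available readings — island constraints only ever restrict inverse scope.

Yes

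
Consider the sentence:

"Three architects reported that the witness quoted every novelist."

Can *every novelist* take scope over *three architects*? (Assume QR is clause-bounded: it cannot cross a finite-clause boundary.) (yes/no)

No

The target quantifier *every novelist* is part of the finite complement clause *that the witness quoted every novelist*.
Finite CP is the ceiling for QR here, by assumption.
So the wide-scope reading for *every novelist* is blocked.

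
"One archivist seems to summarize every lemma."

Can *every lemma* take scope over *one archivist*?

Yes

*every lemma* is inside a raising infinitive, which is transparent to QR (no CP barrier), so it behaves as a matrix argument.
Clause-internal QR can adjoin the lower DP above the subject, yielding the inverse reading.
So *every lemma* > *one archivist* is among the available readings.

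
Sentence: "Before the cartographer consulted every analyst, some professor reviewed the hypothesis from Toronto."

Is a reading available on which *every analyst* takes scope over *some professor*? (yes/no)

No

The DP *every analyst* is contained in the adjunct clause *before the cartographer consulted every analyst*.
Adverbial clauses are not L-marked, so they are barriers for QR — the quantifier cannot escape the adjunct.
The ordering *every analyst* > *some professor* is therefore underivable.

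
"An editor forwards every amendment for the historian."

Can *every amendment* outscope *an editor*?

Yes

*every amendment* is the matrix object and *an editor* the matrix subject; the two are clausemates.
With no island boundary between them, the object can take inverse scope over the subject via ordinary QR within the clause.
So *every amendment* > *an editor* is among the available readings.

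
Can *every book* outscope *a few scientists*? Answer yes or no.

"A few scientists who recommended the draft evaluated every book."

Although the sentence contains a relative clause (*who recommended the draft*), *every book* is outside it, in the matrix VP.
Clause-internal QR can adjoin the lower DP above the subject, yielding the inverse reading.
So *every book* > *a few scientists* is among the available readings.

Yes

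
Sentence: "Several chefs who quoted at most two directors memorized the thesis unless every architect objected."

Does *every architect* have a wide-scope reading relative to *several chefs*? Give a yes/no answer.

No

The DP *every architect* is contained in the adjunct clause *unless every architect objected*.
Scope out of an adjunct clause is unavailable: QR respects the adjunct-island constraint.
So the wide-scope reading for *every architect* is blocked.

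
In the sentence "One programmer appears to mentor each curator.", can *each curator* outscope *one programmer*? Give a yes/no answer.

*each curator* is the object of the infinitival complement of a raising predicate; raising infinitives are transparent for QR, so the two DPs are in effect clausemates.
Clause-internal QR can adjoin the lower DP above the subject, yielding the inverse reading.

Yes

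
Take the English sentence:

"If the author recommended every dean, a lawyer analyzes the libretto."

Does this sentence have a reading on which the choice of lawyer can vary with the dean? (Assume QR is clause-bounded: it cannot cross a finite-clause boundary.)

No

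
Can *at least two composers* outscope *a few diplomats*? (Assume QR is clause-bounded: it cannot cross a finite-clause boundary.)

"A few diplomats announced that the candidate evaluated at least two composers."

The target quantifier *at least two composers* is part of the finite complement clause *that the candidate evaluated at least two composers*.
Given the clause-boundedness assumption, QR cannot cross the finite CP into the matrix.
So *at least two composers* cannot raise high enough to outscope *a few diplomats*; only the surface ordering *a few diplomats* > *at least two composers* is available.

No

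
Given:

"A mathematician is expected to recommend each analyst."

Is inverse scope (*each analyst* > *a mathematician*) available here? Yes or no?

Infinitival complements of raising predicates do not block QR; *each analyst* and *a mathematician* are effectively clausemates.
Ordinary QR to a clause-peripheral position gives the wide-scope LF for the lower DP.

Yes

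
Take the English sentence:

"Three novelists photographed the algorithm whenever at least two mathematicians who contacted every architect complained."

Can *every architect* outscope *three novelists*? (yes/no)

No

*every architect* is embedded in the relative clause *who contacted every architect*, which is itself inside the adjunct *whenever at least two mathematicians who contacted every architect complained*.
The quantifier would have to escape first the RC and then the adjunct — two independent island violations.
So the wide-scope reading for *every architect* is blocked.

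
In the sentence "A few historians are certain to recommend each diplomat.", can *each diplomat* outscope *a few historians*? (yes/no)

Yes

*each diplomat* is the object of the infinitival complement of a raising predicate; raising infinitives are transparent for QR, so the two DPs are in effect clausemates.
Since no island is crossed, the inverse ordering is licensed alongside surface scope.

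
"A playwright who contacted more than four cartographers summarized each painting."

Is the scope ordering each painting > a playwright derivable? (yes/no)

*each painting* sits in the matrix clause, not in the relative clause on *a playwright*.
No island intervenes, so both surface and inverse scope are derivable.

Yes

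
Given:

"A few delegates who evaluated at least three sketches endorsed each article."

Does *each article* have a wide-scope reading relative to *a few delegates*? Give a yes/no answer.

The RC *who evaluated at least three sketches* is an island, but *each article* is not inside it — it is the matrix object, a clausemate of *a few delegates*.
With no island boundary between them, the object can take inverse scope over the subject via ordinary QR within the clause.
Both orderings are possible: *a few delegates* > *each article* and *each article* > *a few delegates*.

Yes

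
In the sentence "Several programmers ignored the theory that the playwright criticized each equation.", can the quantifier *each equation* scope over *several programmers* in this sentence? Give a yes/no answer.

The target quantifier *each equation* is part of the complex NP *the theory that the playwright criticized each equation*.
A that-clause complement to a noun is an island; QR cannot cross the NP boundary.
*each equation* > *several programmers* would require crossing that boundary, which is illicit.

No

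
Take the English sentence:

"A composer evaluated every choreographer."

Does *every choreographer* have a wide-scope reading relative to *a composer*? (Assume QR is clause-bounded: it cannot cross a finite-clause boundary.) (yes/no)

Yes

Both DPs are arguments of the same predicate; there is no clause or island boundary between them.
With no island boundary between them, the object can take inverse scope over the subject via ordinary QR within the clause.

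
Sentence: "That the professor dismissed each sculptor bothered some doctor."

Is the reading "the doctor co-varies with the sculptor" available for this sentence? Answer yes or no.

No

This is the *each sculptor* > *some doctor* reading.
*each sculptor* occurs within the sentential subject *that the professor dismissed each sculptor*.
Sentential subjects are islands: a quantifier inside the subject clause cannot raise over the matrix predicate.
There is no licit LF on which *each sculptor* c-commands *some doctor*.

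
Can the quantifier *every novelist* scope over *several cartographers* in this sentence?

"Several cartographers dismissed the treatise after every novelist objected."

No

The DP *every novelist* is contained in the adjunct clause *after every novelist objected*.
The adjunct-island constraint bars QR out of an adverbial clause.
*every novelist* is confined to the island and cannot take scope over *several cartographers*.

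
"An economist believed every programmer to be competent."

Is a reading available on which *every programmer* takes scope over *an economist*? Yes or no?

This is an ECM construction: *every programmer* is the infinitival subject, Case-marked by the matrix verb, and the infinitive is transparent for QR.
Nothing blocks QR of the lower DP to a position above the higher one, so inverse scope is available.
The sentence is scopally ambiguous between *an economist* > *every programmer* and *every programmer* > *an economist*.

Yes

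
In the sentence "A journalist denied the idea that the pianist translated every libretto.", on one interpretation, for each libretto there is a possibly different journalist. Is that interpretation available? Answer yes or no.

No

The described interpretation is the *every libretto* > *a journalist* scoping.
Structurally, *every libretto* is inside the complex NP *the idea that the pianist translated every libretto*.
Since the clause is the complement of a nominal head, the CNPC blocks scope extraction.
So *every libretto* cannot raise high enough to outscope *a journalist*; only the surface ordering *a journalist* > *every libretto* is available.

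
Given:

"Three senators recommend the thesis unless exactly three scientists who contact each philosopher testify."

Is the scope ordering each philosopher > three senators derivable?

No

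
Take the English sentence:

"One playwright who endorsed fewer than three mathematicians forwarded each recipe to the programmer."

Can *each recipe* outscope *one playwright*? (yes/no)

*each recipe* is a matrix argument; only *one playwright* is modified by the relative clause *who endorsed fewer than three mathematicians*, so the RC island is irrelevant to the target quantifier.
Ordinary QR to a clause-peripheral position gives the wide-scope LF for the lower DP.
Both orderings are possible: *one playwright* > *each recipe* and *each recipe* > *one playwright*.

Yes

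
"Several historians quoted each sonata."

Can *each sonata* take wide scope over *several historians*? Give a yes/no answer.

Both DPs are arguments of the same predicate; there is no clause or island boundary between them.
Since no island is crossed, the inverse ordering is licensed alongside surface scope.
So *each sonata* > *several historians* is among the available readings.

Yes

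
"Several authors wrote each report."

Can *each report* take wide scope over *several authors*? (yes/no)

Yes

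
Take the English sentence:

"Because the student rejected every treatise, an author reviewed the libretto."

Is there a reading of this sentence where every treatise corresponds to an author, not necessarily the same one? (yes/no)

This is the *every treatise* > *an author* reading.
*every treatise* sits inside the adjunct clause *because the student rejected every treatise*.
The adjunct-island constraint bars QR out of an adverbial clause.
There is no licit LF on which *every treatise* c-commands *an author*.

No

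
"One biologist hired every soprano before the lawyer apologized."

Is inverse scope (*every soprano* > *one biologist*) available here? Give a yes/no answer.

Yes

Although there is an adjunct clause, *every soprano* is in the main clause, not inside the adjunct.
Since no island is crossed, the inverse ordering is licensed alongside surface scope.
Both orderings are possible: *one biologist* > *every soprano* and *every soprano* > *one biologist*.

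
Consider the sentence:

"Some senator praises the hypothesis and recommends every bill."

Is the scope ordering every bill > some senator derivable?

*every bill* is embedded in one conjunct of the coordinate structure (*recommends every bill*).
QR out of a conjunct would have to apply non-ATB, which the CSC forbids.
The inverse ordering *every bill* > *some senator* is therefore underivable.

No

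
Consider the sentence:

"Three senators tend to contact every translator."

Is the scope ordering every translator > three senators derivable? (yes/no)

The matrix predicate is a raising verb, whose infinitival complement is not a scope island — *every translator* can QR into the matrix clause.
Nothing blocks QR of the lower DP to a position above the higher one, so inverse scope is available.

Yes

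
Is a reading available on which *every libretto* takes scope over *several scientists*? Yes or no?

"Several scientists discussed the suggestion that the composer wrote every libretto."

No

*every libretto* is embedded in the complex NP *the suggestion that the composer wrote every libretto*.
Since the clause is the complement of a nominal head, the CNPC blocks scope extraction.
There is no licit LF on which *every libretto* c-commands *several scientists*.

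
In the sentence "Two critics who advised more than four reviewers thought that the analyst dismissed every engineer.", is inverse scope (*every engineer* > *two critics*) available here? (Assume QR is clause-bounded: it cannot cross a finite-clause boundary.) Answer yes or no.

Structurally, *every engineer* is inside the finite complement clause *that the analyst dismissed every engineer*.
Given the clause-boundedness assumption, QR cannot cross the finite CP into the matrix.
So *every engineer* cannot raise to a position above *two critics*.

No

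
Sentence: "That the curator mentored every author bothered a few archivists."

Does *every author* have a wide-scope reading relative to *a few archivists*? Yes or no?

No

*every author* sits inside the sentential subject *that the curator mentored every author*.
The subject-island constraint blocks QR out of a clausal subject.
*every author* > *a few archivists* would require crossing that boundary, which is illicit.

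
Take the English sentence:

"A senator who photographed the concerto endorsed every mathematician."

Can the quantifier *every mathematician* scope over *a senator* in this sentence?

Yes

The relative clause *who photographed the concerto* modifies *a senator*, but *every mathematician* is not inside that relative clause — it is an argument of the matrix verb.
QR within a single clause is free, so the lower quantifier may take scope over the higher one.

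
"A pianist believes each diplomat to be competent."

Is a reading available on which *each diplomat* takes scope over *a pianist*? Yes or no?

ECM infinitives lack a CP barrier, so *each diplomat* can QR over the matrix subject *a pianist*.
Since no island is crossed, the inverse ordering is licensed alongside surface scope.
Both orderings are possible: *a pianist* > *each diplomat* and *each diplomat* > *a pianist*.

Yes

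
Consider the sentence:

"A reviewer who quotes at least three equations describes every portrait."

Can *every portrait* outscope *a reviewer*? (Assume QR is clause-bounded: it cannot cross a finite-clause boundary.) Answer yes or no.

The relative clause *who quotes at least three equations* modifies *a reviewer*, but *every portrait* is not inside that relative clause — it is an argument of the matrix verb.
QR within a single clause is free, so the lower quantifier may take scope over the higher one.

Yes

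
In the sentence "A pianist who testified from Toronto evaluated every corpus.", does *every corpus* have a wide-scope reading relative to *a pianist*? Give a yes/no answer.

Yes

Although the sentence contains a relative clause (*who testified from Toronto*), *every corpus* is outside it, in the matrix VP.
No island intervenes, so both surface and inverse scope are derivable.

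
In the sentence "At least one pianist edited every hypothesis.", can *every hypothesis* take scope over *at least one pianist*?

*at least one pianist* and *every hypothesis* are co-arguments of the matrix verb, with nothing but a clause-internal boundary between them.
Ordinary QR to a clause-peripheral position gives the wide-scope LF for the lower DP.

Yes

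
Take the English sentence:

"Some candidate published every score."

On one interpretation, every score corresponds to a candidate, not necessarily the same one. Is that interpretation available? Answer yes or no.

The paraphrase describes the scope ordering *every score* > *some candidate*.
Both DPs are arguments of the same predicate; there is no clause or island boundary between them.
Nothing blocks QR of the lower DP to a position above the higher one, so inverse scope is available.

Yes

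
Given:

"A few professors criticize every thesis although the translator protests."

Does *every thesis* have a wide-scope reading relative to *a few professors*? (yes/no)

Yes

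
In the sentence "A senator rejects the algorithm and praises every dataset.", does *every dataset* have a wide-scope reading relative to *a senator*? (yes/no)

*every dataset* sits inside one conjunct of the coordinate structure (*praises every dataset*).
A quantifier cannot raise out of one conjunct of a coordination across the whole coordinate structure — the CSC applies to QR.
The inverse ordering *every dataset* > *a senator* is therefore underivable.

No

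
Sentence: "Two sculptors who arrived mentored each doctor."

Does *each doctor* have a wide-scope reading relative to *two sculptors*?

Yes

*each doctor* sits in the matrix clause, not in the relative clause on *two sculptors*.
Since no island is crossed, the inverse ordering is licensed alongside surface scope.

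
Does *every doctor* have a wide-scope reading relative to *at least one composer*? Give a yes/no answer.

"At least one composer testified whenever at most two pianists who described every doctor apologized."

No

*every doctor* occurs within the relative clause *who described every doctor*, which is itself inside the adjunct *whenever at most two pianists who described every doctor apologized*.
The quantifier would have to escape first the RC and then the adjunct — two independent island violations.
Hence only narrow scope for *every doctor* (under *at least one composer*) survives.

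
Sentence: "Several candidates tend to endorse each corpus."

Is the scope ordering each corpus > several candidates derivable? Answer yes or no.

The matrix predicate is a raising verb, whose infinitival complement is not a scope island — *each corpus* can QR into the matrix clause.
QR within a single clause is free, so the lower quantifier may take scope over the higher one.
So *each corpus* > *several candidates* is among the available readings.

Yes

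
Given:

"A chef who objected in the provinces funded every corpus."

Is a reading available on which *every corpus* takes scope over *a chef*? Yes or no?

Yes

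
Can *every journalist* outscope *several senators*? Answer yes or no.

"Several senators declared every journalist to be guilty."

This is an ECM construction: *every journalist* is the infinitival subject, Case-marked by the matrix verb, and the infinitive is transparent for QR.
QR within a single clause is free, so the lower quantifier may take scope over the higher one.

Yes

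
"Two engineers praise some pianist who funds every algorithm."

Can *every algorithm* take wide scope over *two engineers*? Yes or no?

No

*every algorithm* is embedded in the relative clause *who funds every algorithm* modifying *some pianist*.
The relative clause forms an island for QR, so the quantifier is confined to the head noun's restrictor.
There is no licit LF on which *every algorithm* c-commands *two engineers*.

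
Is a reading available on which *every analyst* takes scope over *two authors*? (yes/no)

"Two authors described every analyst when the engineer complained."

The adjunct clause does not contain *every analyst*, which is the matrix object.
Nothing blocks QR of the lower DP to a position above the higher one, so inverse scope is available.
Both orderings are possible: *two authors* > *every analyst* and *every analyst* > *two authors*.

Yes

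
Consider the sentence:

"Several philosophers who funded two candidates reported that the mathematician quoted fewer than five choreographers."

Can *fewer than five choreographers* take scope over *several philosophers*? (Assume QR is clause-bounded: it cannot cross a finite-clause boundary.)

*fewer than five choreographers* is embedded in the finite complement clause *that the mathematician quoted fewer than five choreographers*.
With QR restricted to its own tensed clause, the embedded quantifier cannot reach a matrix scope position.
So *fewer than five choreographers* cannot raise to a position above *several philosophers*.

No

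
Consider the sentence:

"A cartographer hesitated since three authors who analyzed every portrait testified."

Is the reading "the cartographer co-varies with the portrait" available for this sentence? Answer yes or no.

The paraphrase describes the scope ordering *every portrait* > *a cartographer*.
The target quantifier *every portrait* is part of the relative clause *who analyzed every portrait*, which is itself inside the adjunct *since three authors who analyzed every portrait testified*.
Nested islands: the RC island is itself inside an adjunct island, so wide scope is doubly excluded.
There is no licit LF on which *every portrait* c-commands *a cartographer*.

No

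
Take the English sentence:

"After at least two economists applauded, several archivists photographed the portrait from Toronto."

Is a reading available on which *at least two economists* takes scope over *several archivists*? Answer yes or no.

*at least two economists* sits inside the adjunct clause *after at least two economists applauded*.
Since the clause is an adjunct (not a complement), the Adjunct Condition blocks QR across its edge.
*at least two economists* is confined to the island and cannot take scope over *several archivists*.

No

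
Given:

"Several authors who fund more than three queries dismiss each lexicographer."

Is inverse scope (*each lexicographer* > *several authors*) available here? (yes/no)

Yes

The RC *who fund more than three queries* is an island, but *each lexicographer* is not inside it — it is the matrix object, a clausemate of *several authors*.
No island intervenes, so both surface and inverse scope are derivable.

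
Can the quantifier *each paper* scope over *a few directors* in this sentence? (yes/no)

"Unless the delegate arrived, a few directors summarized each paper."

Yes

Neither queried DP is inside the adjunct, so the adjunct-island constraint does not apply.
Ordinary QR to a clause-peripheral position gives the wide-scope LF for the lower DP.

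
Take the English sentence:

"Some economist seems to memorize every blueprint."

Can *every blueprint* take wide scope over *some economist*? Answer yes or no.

*every blueprint* is the object of the infinitival complement of a raising predicate; raising infinitives are transparent for QR, so the two DPs are in effect clausemates.
QR within a single clause is free, so the lower quantifier may take scope over the higher one.
The sentence is scopally ambiguous between *some economist* > *every blueprint* and *every blueprint* > *some economist*.

Yes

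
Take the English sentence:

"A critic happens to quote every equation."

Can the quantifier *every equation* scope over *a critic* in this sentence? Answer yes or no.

*every equation* is the object of the infinitival complement of a raising predicate; raising infinitives are transparent for QR, so the two DPs are in effect clausemates.
Clause-internal QR can adjoin the lower DP above the subject, yielding the inverse reading.
The sentence is scopally ambiguous between *a critic* > *every equation* and *every equation* > *a critic*.

Yes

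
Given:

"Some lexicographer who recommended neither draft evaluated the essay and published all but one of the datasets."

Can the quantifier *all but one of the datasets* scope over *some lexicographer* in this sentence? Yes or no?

No

The target quantifier *all but one of the datasets* is part of one conjunct of the coordinate structure (*published all but one of the datasets*).
Coordinate structures are islands for non-across-the-board movement, QR included.
*all but one of the datasets* > *some lexicographer* would require crossing that boundary, which is illicit.
(Only the surface reading survives: one fixed lexicographer with respect to all the relevant datasets.)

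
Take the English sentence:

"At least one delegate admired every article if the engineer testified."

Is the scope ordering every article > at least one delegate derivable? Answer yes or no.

Yes

The adjunct clause does not contain *every article*, which is the matrix object.
With no island boundary between them, the object can take inverse scope over the subject via ordinary QR within the clause.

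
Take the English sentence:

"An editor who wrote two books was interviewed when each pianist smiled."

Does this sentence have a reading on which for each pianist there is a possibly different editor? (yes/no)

No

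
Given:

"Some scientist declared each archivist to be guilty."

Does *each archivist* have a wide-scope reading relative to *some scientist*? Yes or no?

Yes

ECM infinitives lack a CP barrier, so *each archivist* can QR over the matrix subject *some scientist*.
Since no island is crossed, the inverse ordering is licensed alongside surface scope.
Both orderings are possible: *some scientist* > *each archivist* and *each archivist* > *some scientist*.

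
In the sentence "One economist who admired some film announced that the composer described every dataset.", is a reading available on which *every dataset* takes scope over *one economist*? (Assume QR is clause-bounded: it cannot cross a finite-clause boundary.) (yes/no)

The DP *every dataset* is contained in the finite complement clause *that the composer described every dataset*.
With QR restricted to its own tensed clause, the embedded quantifier cannot reach a matrix scope position.
The inverse ordering *every dataset* > *one economist* is therefore underivable.

No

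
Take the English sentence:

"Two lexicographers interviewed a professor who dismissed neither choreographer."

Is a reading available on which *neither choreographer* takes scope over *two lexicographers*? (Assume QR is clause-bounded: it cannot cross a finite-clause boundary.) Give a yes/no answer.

No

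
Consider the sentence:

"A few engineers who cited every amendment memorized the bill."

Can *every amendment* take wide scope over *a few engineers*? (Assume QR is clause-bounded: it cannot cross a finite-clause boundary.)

Structurally, *every amendment* is inside the relative clause *who cited every amendment*.
A relative clause is a scope island — quantifier raising cannot cross its boundary.
So the wide-scope reading for *every amendment* is blocked.

No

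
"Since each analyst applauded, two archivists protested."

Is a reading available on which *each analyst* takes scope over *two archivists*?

Structurally, *each analyst* is inside the adjunct clause *since each analyst applauded*.
Adjuncts are opaque for quantifier raising; a quantifier in an adjunct stays inside it.
There is no licit LF on which *each analyst* c-commands *two archivists*.

No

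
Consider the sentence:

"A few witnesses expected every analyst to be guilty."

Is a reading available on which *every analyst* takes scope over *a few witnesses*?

*every analyst* is an ECM subject; ECM complements are not islands, and the embedded quantifier may take matrix scope.
Ordinary QR to a clause-peripheral position gives the wide-scope LF for the lower DP.
Both orderings are possible: *a few witnesses* > *every analyst* and *every analyst* > *a few witnesses*.

Yes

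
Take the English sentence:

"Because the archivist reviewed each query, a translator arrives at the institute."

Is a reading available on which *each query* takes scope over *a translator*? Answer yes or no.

No

The DP *each query* is contained in the adjunct clause *because the archivist reviewed each query*.
The adjunct-island constraint bars QR out of an adverbial clause.
So the wide-scope reading for *each query* is blocked.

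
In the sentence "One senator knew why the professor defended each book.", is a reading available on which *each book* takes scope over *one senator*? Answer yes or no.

No

*each book* is embedded in the embedded question *why the professor defended each book*.
QR across an interrogative CP boundary is ruled out as a wh-island violation.
So the wide-scope reading for *each book* is blocked.
(Only the surface reading survives: one fixed senator with respect to all the relevant books.)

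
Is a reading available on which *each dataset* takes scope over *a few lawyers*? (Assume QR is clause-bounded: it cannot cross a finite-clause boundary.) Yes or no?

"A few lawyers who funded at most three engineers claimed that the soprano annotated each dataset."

No

*each dataset* is embedded in the finite complement clause *that the soprano annotated each dataset*.
With QR restricted to its own tensed clause, the embedded quantifier cannot reach a matrix scope position.
*each dataset* > *a few lawyers* would require crossing that boundary, which is illicit.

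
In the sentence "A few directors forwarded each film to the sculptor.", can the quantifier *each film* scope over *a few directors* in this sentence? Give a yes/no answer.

Yes

*each film* is the matrix object and *a few directors* the matrix subject; the two are clausemates.
QR within a single clause is free, so the lower quantifier may take scope over the higher one.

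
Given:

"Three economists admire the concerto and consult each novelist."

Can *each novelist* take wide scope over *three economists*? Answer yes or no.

No

The target quantifier *each novelist* is part of one conjunct of the coordinate structure (*consult each novelist*).
QR out of a conjunct would have to apply non-ATB, which the CSC forbids.
Hence only narrow scope for *each novelist* (under *three economists*) survives.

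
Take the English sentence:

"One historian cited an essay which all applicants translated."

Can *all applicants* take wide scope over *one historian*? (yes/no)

No

*all applicants* sits inside the relative clause *which all applicants translated* modifying *an essay*.
Quantifiers inside a relative clause are trapped there; the RC boundary blocks QR.
So *all applicants* cannot raise to a position above *one historian*.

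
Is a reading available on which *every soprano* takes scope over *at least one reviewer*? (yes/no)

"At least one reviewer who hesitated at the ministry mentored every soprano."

Yes

The RC *who hesitated at the ministry* is an island, but *every soprano* is not inside it — it is the matrix object, a clausemate of *at least one reviewer*.
With no island boundary between them, the object can take inverse scope over the subject via ordinary QR within the clause.
The sentence is scopally ambiguous between *at least one reviewer* > *every soprano* and *every soprano* > *at least one reviewer*.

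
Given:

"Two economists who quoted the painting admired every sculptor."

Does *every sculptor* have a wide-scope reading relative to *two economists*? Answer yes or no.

The RC *who quoted the painting* is an island, but *every sculptor* is not inside it — it is the matrix object, a clausemate of *two economists*.
Clause-internal QR can adjoin the lower DP above the subject, yielding the inverse reading.

Yes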